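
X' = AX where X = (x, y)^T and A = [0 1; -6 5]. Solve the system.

x(t) = -C_1e^(2t) - C_2e^(3t), y(t) = -2C_1e^(2t) - 3C_2e^(3t)

Coefficient matrix A = [[0, 1], [-6, 5]].
Characteristic polynomial det(A - λI) = λ^2 - 5λ + 6 = 0.
Eigenvalues λ = 2, 3.
For λ=2: (A-λI) row 1 is [-2, 1], so an eigenvector is (-1, -2).
For λ=3: (A-λI) row 1 is [-3, 1], so an eigenvector is (-1, -3).
General solution: C_1e^(2t)(-1,-2) + C_2e^(3t)(-1,-3).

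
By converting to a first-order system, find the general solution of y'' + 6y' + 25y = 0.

Let x_1 = y, x_2 = y'. Then x_1' = x_2 and x_2' = -25x_1 - 6x_2.
A = [[0,1],[-25,-6]]; det(A-λI) = λ^2 + 6λ + 25.
Eigenvalues λ = -3 ± 4i.

y(t) = K_1e^(-3t)cos(4t) + K_2e^(-3t)sin(4t)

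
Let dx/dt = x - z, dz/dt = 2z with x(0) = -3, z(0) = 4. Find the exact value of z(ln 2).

16

A = [[1,-1],[0,2]]; eigenvalues λ = 1, 2.
Eigenvectors: (-1,0) for λ=1, (1,-1) for λ=2.
From the initial condition, c_1 = -1, c_2 = -4.
z(ln 2) = (-1)(2^1)(0) + (-4)(2^2)(-1) = 16.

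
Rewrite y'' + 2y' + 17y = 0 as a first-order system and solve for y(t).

Let x_1 = y, x_2 = y'. Then x_1' = x_2 and x_2' = -17x_1 - 2x_2.
A = [[0,1],[-17,-2]]; det(A-λI) = λ^2 + 2λ + 17.
Eigenvalues λ = -1 ± 4i.

y(t) = K_1e^(-t)cos(4t) + K_2e^(-t)sin(4t)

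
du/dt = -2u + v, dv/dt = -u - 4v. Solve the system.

u(t) = C_1e^(-3t) + C_2te^(-3t) + C_2e^(-3t), v(t) = -C_1e^(-3t) - C_2te^(-3t)

Coefficient matrix A = [[-2, 1], [-1, -4]].
Characteristic polynomial det(A - λI) = λ^2 + 6λ + 9 = 0.
Single eigenvalue λ = -3 with algebraic multiplicity 2.
Eigenvector v = (1,-1); generalized eigenvector w with (A-λI)w=v is (1,0).
General solution: e^(-3t)[C_1·v + C_2·(t·v + w)].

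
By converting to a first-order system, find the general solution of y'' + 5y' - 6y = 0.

Let x_1 = y, x_2 = y'. Then x_1' = x_2 and x_2' = 6x_1 - 5x_2.
A = [[0,1],[6,-5]]; det(A-λI) = λ^2 + 5λ - 6.
Eigenvalues λ = 1, -6 with eigenvectors (1,1), (1,-6).

y(t) = c_1e^(t) + c_2e^(-6t)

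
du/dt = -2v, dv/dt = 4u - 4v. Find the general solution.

u(t) = K_1e^(-2t)sin(2t) - K_2e^(-2t)cos(2t), v(t) = K_1e^(-2t)sin(2t) - K_1e^(-2t)cos(2t) - K_2e^(-2t)sin(2t) - K_2e^(-2t)cos(2t)

Coefficient matrix A = [[0, -2], [4, -4]].
Characteristic polynomial det(A - λI) = λ^2 + 4λ + 8 = 0.
Eigenvalues λ = -2 ± 2i (complex conjugate pair).
For λ=-2+2i: an eigenvector is (0,-1) - i(1,1) = (0 - i, -1 - i).
A real fundamental pair from Re and Im of e^((-2+2i)t)v: X_1 = e^(-2t)(cos(2t)·(0,-1) + sin(2t)·(1,1)), X_2 = e^(-2t)(sin(2t)·(0,-1) - cos(2t)·(1,1)).
General solution: K_1X_1 + K_2X_2.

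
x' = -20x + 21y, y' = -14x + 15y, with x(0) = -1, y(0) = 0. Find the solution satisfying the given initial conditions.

x(t) = 2e^(t) - 3e^(-6t), y(t) = 2e^(t) - 2e^(-6t)

Coefficient matrix A = [[-20, 21], [-14, 15]].
Characteristic polynomial det(A - λI) = λ^2 + 5λ - 6 = 0.
Eigenvalues λ = 1, -6.
For λ=1: (A-λI) row 1 is [-21, 21], so an eigenvector is (1, 1).
For λ=-6: (A-λI) row 1 is [-14, 21], so an eigenvector is (-3, -2).
General solution: c_1e^(t)(1,1) + c_2e^(-6t)(-3,-2).
Applying x(0)=-1, y(0)=0 gives c_1=2, c_2=1.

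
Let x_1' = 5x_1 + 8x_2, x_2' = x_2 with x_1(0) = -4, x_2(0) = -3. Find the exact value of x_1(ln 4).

A = [[5,8],[0,1]]; eigenvalues λ = 1, 5.
Eigenvectors: (2,-1) for λ=1, (-1,0) for λ=5.
From the initial condition, c_1 = 3, c_2 = 10.
x_1(ln 4) = (3)(4^1)(2) + (10)(4^5)(-1) = -10216.

-10216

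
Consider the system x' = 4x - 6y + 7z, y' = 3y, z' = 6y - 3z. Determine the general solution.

x(t) = c_1e^(4t) + c_2e^(-3t) - c_3e^(3t), y(t) = c_3e^(3t), z(t) = -c_2e^(-3t) + c_3e^(3t)

Coefficient matrix A = [[4, -6, 7], [0, 3, 0], [0, 6, -3]].
det(A - λI) = 0 gives eigenvalues λ = 4, -3, 3.
For λ=4: eigenvector (1,0,0).
For λ=-3: eigenvector (1,0,-1).
For λ=3: eigenvector (-1,1,1).
General solution: c_1e^(4t)(1,0,0) + c_2e^(-3t)(1,0,-1) + c_3e^(3t)(-1,1,1).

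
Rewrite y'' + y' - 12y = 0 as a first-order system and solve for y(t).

Let x_1 = y, x_2 = y'. Then x_1' = x_2 and x_2' = 12x_1 - x_2.
A = [[0,1],[12,-1]]; det(A-λI) = λ^2 + λ - 12.
Eigenvalues λ = -4, 3 with eigenvectors (1,-4), (1,3).

y(t) = c_1e^(-4t) + c_2e^(3t)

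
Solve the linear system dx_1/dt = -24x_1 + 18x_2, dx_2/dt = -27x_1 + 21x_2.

x_1(t) = K_1e^(-6t) + 2K_2e^(3t), x_2(t) = K_1e^(-6t) + 3K_2e^(3t)

Coefficient matrix A = [[-24, 18], [-27, 21]].
Characteristic polynomial det(A - λI) = λ^2 + 3λ - 18 = 0.
Eigenvalues λ = -6, 3.
For λ=-6: (A-λI) row 1 is [-18, 18], so an eigenvector is (1, 1).
For λ=3: (A-λI) row 1 is [-27, 18], so an eigenvector is (2, 3).
General solution: K_1e^(-6t)(1,1) + K_2e^(3t)(2,3).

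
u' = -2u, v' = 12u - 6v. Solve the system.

Coefficient matrix A = [[-2, 0], [12, -6]].
Characteristic polynomial det(A - λI) = λ^2 + 8λ + 12 = 0.
Eigenvalues λ = -6, -2.
For λ=-6: (A-λI) row 1 is [4, 0], so an eigenvector is (0, -1).
For λ=-2: (A-λI) row 2 is [12, -4], so an eigenvector is (-1, -3).
General solution: c_1e^(-6t)(0,-1) + c_2e^(-2t)(-1,-3).

u(t) = -c_2e^(-2t), v(t) = -c_1e^(-6t) - 3c_2e^(-2t)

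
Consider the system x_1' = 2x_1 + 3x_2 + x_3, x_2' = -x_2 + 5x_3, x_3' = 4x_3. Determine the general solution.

Coefficient matrix A = [[2, 3, 1], [0, -1, 5], [0, 0, 4]].
det(A - λI) = 0 gives eigenvalues λ = 2, -1, 4.
For λ=2: eigenvector (1,0,0).
For λ=-1: eigenvector (-1,1,0).
For λ=4: eigenvector (2,1,1).
General solution: c_1e^(2t)(1,0,0) + c_2e^(-t)(-1,1,0) + c_3e^(4t)(2,1,1).

x_1(t) = c_1e^(2t) - c_2e^(-t) + 2c_3e^(4t), x_2(t) = c_2e^(-t) + c_3e^(4t), x_3(t) = c_3e^(4t)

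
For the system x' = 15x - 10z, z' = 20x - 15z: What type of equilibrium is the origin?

saddle

A = [[15,-10],[20,-15]]; det(A-λI) = λ^2 - 25.
λ = 5, -5: opposite signs.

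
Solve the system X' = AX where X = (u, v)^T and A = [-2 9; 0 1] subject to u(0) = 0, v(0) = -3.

u(t) = -9e^(t) + 9e^(-2t), v(t) = -3e^(t)

Coefficient matrix A = [[-2, 9], [0, 1]].
Characteristic polynomial det(A - λI) = λ^2 + λ - 2 = 0.
Eigenvalues λ = 1, -2.
For λ=1: (A-λI) row 1 is [-3, 9], so an eigenvector is (-3, -1).
For λ=-2: (A-λI) row 1 is [0, 9], so an eigenvector is (1, 0).
General solution: c_1e^(t)(-3,-1) + c_2e^(-2t)(1,0).
Applying u(0)=0, v(0)=-3 gives c_1=3, c_2=9.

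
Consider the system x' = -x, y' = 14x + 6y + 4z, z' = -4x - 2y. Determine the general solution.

x(t) = c_1e^(-t), y(t) = -2c_1e^(-t) - c_2e^(2t) - 2c_3e^(4t), z(t) = c_2e^(2t) + c_3e^(4t)

Coefficient matrix A = [[-1, 0, 0], [14, 6, 4], [-4, -2, 0]].
det(A - λI) = 0 gives eigenvalues λ = -1, 2, 4.
For λ=-1: eigenvector (1,-2,0).
For λ=2: eigenvector (0,-1,1).
For λ=4: eigenvector (0,-2,1).
General solution: c_1e^(-t)(1,-2,0) + c_2e^(2t)(0,-1,1) + c_3e^(4t)(0,-2,1).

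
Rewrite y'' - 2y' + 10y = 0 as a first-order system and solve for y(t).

y(t) = c_1e^(t)cos(3t) + c_2e^(t)sin(3t)

Let x_1 = y, x_2 = y'. Then x_1' = x_2 and x_2' = -10x_1 + 2x_2.
A = [[0,1],[-10,2]]; det(A-λI) = λ^2 - 2λ + 10.
Eigenvalues λ = 1 ± 3i.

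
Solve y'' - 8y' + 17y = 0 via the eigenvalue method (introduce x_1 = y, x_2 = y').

Let x_1 = y, x_2 = y'. Then x_1' = x_2 and x_2' = -17x_1 + 8x_2.
A = [[0,1],[-17,8]]; det(A-λI) = λ^2 - 8λ + 17.
Eigenvalues λ = 4 ± i.

y(t) = C_1e^(4t)cos(t) + C_2e^(4t)sin(t)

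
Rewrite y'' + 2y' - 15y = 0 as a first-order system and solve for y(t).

y(t) = c_1e^(3t) + c_2e^(-5t)

Let x_1 = y, x_2 = y'. Then x_1' = x_2 and x_2' = 15x_1 - 2x_2.
A = [[0,1],[15,-2]]; det(A-λI) = λ^2 + 2λ - 15.
Eigenvalues λ = 3, -5 with eigenvectors (1,3), (1,-5).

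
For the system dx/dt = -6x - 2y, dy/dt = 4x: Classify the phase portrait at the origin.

A = [[-6,-2],[4,0]]; det(A-λI) = λ^2 + 6λ + 8.
λ = -2, -4: both negative.

stable node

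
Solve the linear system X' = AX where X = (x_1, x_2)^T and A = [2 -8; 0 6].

Coefficient matrix A = [[2, -8], [0, 6]].
Characteristic polynomial det(A - λI) = λ^2 - 8λ + 12 = 0.
Eigenvalues λ = 6, 2.
For λ=6: (A-λI) row 1 is [-4, -8], so an eigenvector is (-2, 1).
For λ=2: (A-λI) row 1 is [0, -8], so an eigenvector is (-1, 0).
General solution: K_1e^(6t)(-2,1) + K_2e^(2t)(-1,0).

x_1(t) = -2K_1e^(6t) - K_2e^(2t), x_2(t) = K_1e^(6t)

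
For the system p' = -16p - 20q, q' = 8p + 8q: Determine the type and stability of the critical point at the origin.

stable spiral

A = [[-16,-20],[8,8]]; det(A-λI) = λ^2 + 8λ + 32.
λ = -4 ± 4i: negative real part.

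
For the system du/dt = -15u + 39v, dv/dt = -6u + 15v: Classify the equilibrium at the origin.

A = [[-15,39],[-6,15]]; det(A-λI) = λ^2 + 9.
λ = 0 ± 3i: zero real part.

center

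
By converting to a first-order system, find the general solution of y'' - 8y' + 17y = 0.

Let x_1 = y, x_2 = y'. Then x_1' = x_2 and x_2' = -17x_1 + 8x_2.
A = [[0,1],[-17,8]]; det(A-λI) = λ^2 - 8λ + 17.
Eigenvalues λ = 4 ± i.

y(t) = c_1e^(4t)cos(t) + c_2e^(4t)sin(t)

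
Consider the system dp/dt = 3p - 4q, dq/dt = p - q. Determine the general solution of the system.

p(t) = -2c_1e^(t) - 2c_2te^(t) - c_2e^(t), q(t) = -c_1e^(t) - c_2te^(t)

Coefficient matrix A = [[3, -4], [1, -1]].
Characteristic polynomial det(A - λI) = λ^2 - 2λ + 1 = 0.
Single eigenvalue λ = 1 with algebraic multiplicity 2.
Eigenvector v = (-2,-1); generalized eigenvector w with (A-λI)w=v is (-1,0).
General solution: e^(t)[c_1·v + c_2·(t·v + w)].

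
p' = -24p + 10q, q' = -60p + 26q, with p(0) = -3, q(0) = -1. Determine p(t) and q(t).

p(t) = 5e^(6t) - 8e^(-4t), q(t) = 15e^(6t) - 16e^(-4t)

Coefficient matrix A = [[-24, 10], [-60, 26]].
Characteristic polynomial det(A - λI) = λ^2 - 2λ - 24 = 0.
Eigenvalues λ = 6, -4.
For λ=6: (A-λI) row 1 is [-30, 10], so an eigenvector is (-1, -3).
For λ=-4: (A-λI) row 1 is [-20, 10], so an eigenvector is (1, 2).
General solution: C_1e^(6t)(-1,-3) + C_2e^(-4t)(1,2).
Applying p(0)=-3, q(0)=-1 gives C_1=-5, C_2=-8.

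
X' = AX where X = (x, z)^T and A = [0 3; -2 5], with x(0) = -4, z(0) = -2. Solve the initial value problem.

x(t) = 2e^(3t) - 6e^(2t), z(t) = 2e^(3t) - 4e^(2t)

Coefficient matrix A = [[0, 3], [-2, 5]].
Characteristic polynomial det(A - λI) = λ^2 - 5λ + 6 = 0.
Eigenvalues λ = 3, 2.
For λ=3: (A-λI) row 1 is [-3, 3], so an eigenvector is (1, 1).
For λ=2: (A-λI) row 1 is [-2, 3], so an eigenvector is (3, 2).
General solution: K_1e^(3t)(1,1) + K_2e^(2t)(3,2).
Applying x(0)=-4, z(0)=-2 gives K_1=2, K_2=-2.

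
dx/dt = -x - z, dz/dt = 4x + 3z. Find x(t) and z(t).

Coefficient matrix A = [[-1, -1], [4, 3]].
Characteristic polynomial det(A - λI) = λ^2 - 2λ + 1 = 0.
Single eigenvalue λ = 1 with algebraic multiplicity 2.
Eigenvector v = (-1,2); generalized eigenvector w with (A-λI)w=v is (-1,3).
General solution: e^(t)[C_1·v + C_2·(t·v + w)].

x(t) = -C_1e^(t) - C_2te^(t) - C_2e^(t), z(t) = 2C_1e^(t) + 2C_2te^(t) + 3C_2e^(t)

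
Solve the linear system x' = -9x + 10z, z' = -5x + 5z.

Coefficient matrix A = [[-9, 10], [-5, 5]].
Characteristic polynomial det(A - λI) = λ^2 + 4λ + 5 = 0.
Eigenvalues λ = -2 ± i (complex conjugate pair).
For λ=-2+i: an eigenvector is (3,2) - i(-1,-1) = (3 + i, 2 + i).
A real fundamental pair from Re and Im of e^((-2+i)t)v: X_1 = e^(-2t)(cos(t)·(3,2) + sin(t)·(-1,-1)), X_2 = e^(-2t)(sin(t)·(3,2) - cos(t)·(-1,-1)).
General solution: c_1X_1 + c_2X_2.

x(t) = -c_1e^(-2t)sin(t) + 3c_1e^(-2t)cos(t) + 3c_2e^(-2t)sin(t) + c_2e^(-2t)cos(t), z(t) = -c_1e^(-2t)sin(t) + 2c_1e^(-2t)cos(t) + 2c_2e^(-2t)sin(t) + c_2e^(-2t)cos(t)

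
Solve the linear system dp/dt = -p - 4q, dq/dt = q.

Coefficient matrix A = [[-1, -4], [0, 1]].
Characteristic polynomial det(A - λI) = λ^2 - 1 = 0.
Eigenvalues λ = -1, 1.
For λ=-1: (A-λI) row 1 is [0, -4], so an eigenvector is (1, 0).
For λ=1: (A-λI) row 1 is [-2, -4], so an eigenvector is (-2, 1).
General solution: c_1e^(-t)(1,0) + c_2e^(t)(-2,1).

p(t) = c_1e^(-t) - 2c_2e^(t), q(t) = c_2e^(t)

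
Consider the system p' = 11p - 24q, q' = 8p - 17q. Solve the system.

Coefficient matrix A = [[11, -24], [8, -17]].
Characteristic polynomial det(A - λI) = λ^2 + 6λ + 5 = 0.
Eigenvalues λ = -5, -1.
For λ=-5: (A-λI) row 1 is [16, -24], so an eigenvector is (3, 2).
For λ=-1: (A-λI) row 1 is [12, -24], so an eigenvector is (-2, -1).
General solution: C_1e^(-5t)(3,2) + C_2e^(-t)(-2,-1).

p(t) = 3C_1e^(-5t) - 2C_2e^(-t), q(t) = 2C_1e^(-5t) - C_2e^(-t)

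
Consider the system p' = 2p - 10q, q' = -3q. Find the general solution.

p(t) = 2K_1e^(-3t) + K_2e^(2t), q(t) = K_1e^(-3t)

Coefficient matrix A = [[2, -10], [0, -3]].
Characteristic polynomial det(A - λI) = λ^2 + λ - 6 = 0.
Eigenvalues λ = -3, 2.
For λ=-3: (A-λI) row 1 is [5, -10], so an eigenvector is (2, 1).
For λ=2: (A-λI) row 1 is [0, -10], so an eigenvector is (1, 0).
General solution: K_1e^(-3t)(2,1) + K_2e^(2t)(1,0).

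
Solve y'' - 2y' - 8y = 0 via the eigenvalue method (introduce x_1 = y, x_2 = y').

Let x_1 = y, x_2 = y'. Then x_1' = x_2 and x_2' = 8x_1 + 2x_2.
A = [[0,1],[8,2]]; det(A-λI) = λ^2 - 2λ - 8.
Eigenvalues λ = 4, -2 with eigenvectors (1,4), (1,-2).

y(t) = c_1e^(4t) + c_2e^(-2t)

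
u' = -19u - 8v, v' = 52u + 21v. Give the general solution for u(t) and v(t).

Coefficient matrix A = [[-19, -8], [52, 21]].
Characteristic polynomial det(A - λI) = λ^2 - 2λ + 17 = 0.
Eigenvalues λ = 1 ± 4i (complex conjugate pair).
For λ=1+4i: an eigenvector is (1,-3) - i(1,-2) = (1 - i, -3 + 2i).
A real fundamental pair from Re and Im of e^((1+4i)t)v: X_1 = e^(t)(cos(4t)·(1,-3) + sin(4t)·(1,-2)), X_2 = e^(t)(sin(4t)·(1,-3) - cos(4t)·(1,-2)).
General solution: C_1X_1 + C_2X_2.

u(t) = C_1e^(t)sin(4t) + C_1e^(t)cos(4t) + C_2e^(t)sin(4t) - C_2e^(t)cos(4t), v(t) = -2C_1e^(t)sin(4t) - 3C_1e^(t)cos(4t) - 3C_2e^(t)sin(4t) + 2C_2e^(t)cos(4t)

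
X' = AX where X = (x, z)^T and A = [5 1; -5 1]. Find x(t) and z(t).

Coefficient matrix A = [[5, 1], [-5, 1]].
Characteristic polynomial det(A - λI) = λ^2 - 6λ + 10 = 0.
Eigenvalues λ = 3 ± i (complex conjugate pair).
For λ=3+i: an eigenvector is (1,-2) - i(0,-1) = (1, -2 + i).
A real fundamental pair from Re and Im of e^((3+i)t)v: X_1 = e^(3t)(cos(t)·(1,-2) + sin(t)·(0,-1)), X_2 = e^(3t)(sin(t)·(1,-2) - cos(t)·(0,-1)).
General solution: C_1X_1 + C_2X_2.

x(t) = C_1e^(3t)cos(t) + C_2e^(3t)sin(t), z(t) = -C_1e^(3t)sin(t) - 2C_1e^(3t)cos(t) - 2C_2e^(3t)sin(t) + C_2e^(3t)cos(t)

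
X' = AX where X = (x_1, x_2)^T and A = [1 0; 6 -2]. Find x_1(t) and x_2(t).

x_1(t) = -C_1e^(t), x_2(t) = -2C_1e^(t) - C_2e^(-2t)

Coefficient matrix A = [[1, 0], [6, -2]].
Characteristic polynomial det(A - λI) = λ^2 + λ - 2 = 0.
Eigenvalues λ = 1, -2.
For λ=1: (A-λI) row 2 is [6, -3], so an eigenvector is (-1, -2).
For λ=-2: (A-λI) row 1 is [3, 0], so an eigenvector is (0, -1).
General solution: C_1e^(t)(-1,-2) + C_2e^(-2t)(0,-1).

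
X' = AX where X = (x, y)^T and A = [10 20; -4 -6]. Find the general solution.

x(t) = -2K_1e^(2t)sin(4t) - K_1e^(2t)cos(4t) - K_2e^(2t)sin(4t) + 2K_2e^(2t)cos(4t), y(t) = K_1e^(2t)sin(4t) - K_2e^(2t)cos(4t)

Coefficient matrix A = [[10, 20], [-4, -6]].
Characteristic polynomial det(A - λI) = λ^2 - 4λ + 20 = 0.
Eigenvalues λ = 2 ± 4i (complex conjugate pair).
For λ=2+4i: an eigenvector is (-1,0) - i(-2,1) = (-1 + 2i, 0 - i).
A real fundamental pair from Re and Im of e^((2+4i)t)v: X_1 = e^(2t)(cos(4t)·(-1,0) + sin(4t)·(-2,1)), X_2 = e^(2t)(sin(4t)·(-1,0) - cos(4t)·(-2,1)).
General solution: K_1X_1 + K_2X_2.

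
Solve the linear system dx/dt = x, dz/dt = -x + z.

Coefficient matrix A = [[1, 0], [-1, 1]].
Characteristic polynomial det(A - λI) = λ^2 - 2λ + 1 = 0.
Single eigenvalue λ = 1 with algebraic multiplicity 2.
Eigenvector v = (0,-1); generalized eigenvector w with (A-λI)w=v is (1,0).
General solution: e^(t)[c_1·v + c_2·(t·v + w)].

x(t) = c_2e^(t), z(t) = -c_1e^(t) - c_2te^(t)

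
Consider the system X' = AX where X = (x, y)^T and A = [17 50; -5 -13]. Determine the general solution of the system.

x(t) = -c_1e^(2t)sin(5t) + 3c_1e^(2t)cos(5t) + 3c_2e^(2t)sin(5t) + c_2e^(2t)cos(5t), y(t) = -c_1e^(2t)cos(5t) - c_2e^(2t)sin(5t)

Coefficient matrix A = [[17, 50], [-5, -13]].
Characteristic polynomial det(A - λI) = λ^2 - 4λ + 29 = 0.
Eigenvalues λ = 2 ± 5i (complex conjugate pair).
For λ=2+5i: an eigenvector is (3,-1) - i(-1,0) = (3 + i, -1).
A real fundamental pair from Re and Im of e^((2+5i)t)v: X_1 = e^(2t)(cos(5t)·(3,-1) + sin(5t)·(-1,0)), X_2 = e^(2t)(sin(5t)·(3,-1) - cos(5t)·(-1,0)).
General solution: c_1X_1 + c_2X_2.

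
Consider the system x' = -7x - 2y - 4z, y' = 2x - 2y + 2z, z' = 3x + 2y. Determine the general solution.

x(t) = C_1e^(-3t) - 2C_2e^(-4t) - 2C_3e^(-2t), y(t) = C_2e^(-4t) + C_3e^(-2t), z(t) = -C_1e^(-3t) + C_2e^(-4t) + 2C_3e^(-2t)

Coefficient matrix A = [[-7, -2, -4], [2, -2, 2], [3, 2, 0]].
det(A - λI) = 0 gives eigenvalues λ = -3, -4, -2.
For λ=-3: eigenvector (1,0,-1).
For λ=-4: eigenvector (-2,1,1).
For λ=-2: eigenvector (-2,1,2).
General solution: C_1e^(-3t)(1,0,-1) + C_2e^(-4t)(-2,1,1) + C_3e^(-2t)(-2,1,2).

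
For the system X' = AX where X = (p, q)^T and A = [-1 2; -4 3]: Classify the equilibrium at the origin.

A = [[-1,2],[-4,3]]; det(A-λI) = λ^2 - 2λ + 5.
λ = 1 ± 2i: positive real part.

unstable spiral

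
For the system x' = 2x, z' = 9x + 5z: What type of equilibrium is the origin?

unstable node

A = [[2,0],[9,5]]; det(A-λI) = λ^2 - 7λ + 10.
λ = 5, 2: both positive.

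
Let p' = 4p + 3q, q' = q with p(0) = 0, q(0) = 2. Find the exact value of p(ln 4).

A = [[4,3],[0,1]]; eigenvalues λ = 4, 1.
Eigenvectors: (1,0) for λ=4, (1,-1) for λ=1.
From the initial condition, c_1 = 2, c_2 = -2.
p(ln 4) = (2)(4^4)(1) + (-2)(4^1)(1) = 504.

504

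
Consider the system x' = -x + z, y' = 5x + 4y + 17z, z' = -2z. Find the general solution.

x(t) = K_2e^(-t) - K_3e^(-2t), y(t) = K_1e^(4t) - K_2e^(-t) - 2K_3e^(-2t), z(t) = K_3e^(-2t)

Coefficient matrix A = [[-1, 0, 1], [5, 4, 17], [0, 0, -2]].
det(A - λI) = 0 gives eigenvalues λ = 4, -1, -2.
For λ=4: eigenvector (0,1,0).
For λ=-1: eigenvector (1,-1,0).
For λ=-2: eigenvector (-1,-2,1).
General solution: K_1e^(4t)(0,1,0) + K_2e^(-t)(1,-1,0) + K_3e^(-2t)(-1,-2,1).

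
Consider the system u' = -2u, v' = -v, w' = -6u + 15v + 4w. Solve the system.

u(t) = K_1e^(-2t), v(t) = K_2e^(-t), w(t) = K_1e^(-2t) - 3K_2e^(-t) + K_3e^(4t)

Coefficient matrix A = [[-2, 0, 0], [0, -1, 0], [-6, 15, 4]].
det(A - λI) = 0 gives eigenvalues λ = -2, -1, 4.
For λ=-2: eigenvector (1,0,1).
For λ=-1: eigenvector (0,1,-3).
For λ=4: eigenvector (0,0,1).
General solution: K_1e^(-2t)(1,0,1) + K_2e^(-t)(0,1,-3) + K_3e^(4t)(0,0,1).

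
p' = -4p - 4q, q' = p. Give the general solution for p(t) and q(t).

p(t) = -2C_1e^(-2t) - 2C_2te^(-2t) + 3C_2e^(-2t), q(t) = C_1e^(-2t) + C_2te^(-2t) - C_2e^(-2t)

Coefficient matrix A = [[-4, -4], [1, 0]].
Characteristic polynomial det(A - λI) = λ^2 + 4λ + 4 = 0.
Single eigenvalue λ = -2 with algebraic multiplicity 2.
Eigenvector v = (-2,1); generalized eigenvector w with (A-λI)w=v is (3,-1).
General solution: e^(-2t)[C_1·v + C_2·(t·v + w)].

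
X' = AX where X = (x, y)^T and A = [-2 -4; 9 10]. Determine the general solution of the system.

Coefficient matrix A = [[-2, -4], [9, 10]].
Characteristic polynomial det(A - λI) = λ^2 - 8λ + 16 = 0.
Single eigenvalue λ = 4 with algebraic multiplicity 2.
Eigenvector v = (2,-3); generalized eigenvector w with (A-λI)w=v is (1,-2).
General solution: e^(4t)[C_1·v + C_2·(t·v + w)].

x(t) = 2C_1e^(4t) + 2C_2te^(4t) + C_2e^(4t), y(t) = -3C_1e^(4t) - 3C_2te^(4t) - 2C_2e^(4t)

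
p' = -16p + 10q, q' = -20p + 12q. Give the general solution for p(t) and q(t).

Coefficient matrix A = [[-16, 10], [-20, 12]].
Characteristic polynomial det(A - λI) = λ^2 + 4λ + 8 = 0.
Eigenvalues λ = -2 ± 2i (complex conjugate pair).
For λ=-2+2i: an eigenvector is (1,1) - i(-2,-3) = (1 + 2i, 1 + 3i).
A real fundamental pair from Re and Im of e^((-2+2i)t)v: X_1 = e^(-2t)(cos(2t)·(1,1) + sin(2t)·(-2,-3)), X_2 = e^(-2t)(sin(2t)·(1,1) - cos(2t)·(-2,-3)).
General solution: K_1X_1 + K_2X_2.

p(t) = -2K_1e^(-2t)sin(2t) + K_1e^(-2t)cos(2t) + K_2e^(-2t)sin(2t) + 2K_2e^(-2t)cos(2t), q(t) = -3K_1e^(-2t)sin(2t) + K_1e^(-2t)cos(2t) + K_2e^(-2t)sin(2t) + 3K_2e^(-2t)cos(2t)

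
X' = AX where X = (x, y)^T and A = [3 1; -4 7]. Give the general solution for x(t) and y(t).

Coefficient matrix A = [[3, 1], [-4, 7]].
Characteristic polynomial det(A - λI) = λ^2 - 10λ + 25 = 0.
Single eigenvalue λ = 5 with algebraic multiplicity 2.
Eigenvector v = (1,2); generalized eigenvector w with (A-λI)w=v is (1,3).
General solution: e^(5t)[K_1·v + K_2·(t·v + w)].

x(t) = K_1e^(5t) + K_2te^(5t) + K_2e^(5t), y(t) = 2K_1e^(5t) + 2K_2te^(5t) + 3K_2e^(5t)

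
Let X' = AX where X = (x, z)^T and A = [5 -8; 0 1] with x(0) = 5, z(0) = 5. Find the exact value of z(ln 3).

15

A = [[5,-8],[0,1]]; eigenvalues λ = 5, 1.
Eigenvectors: (-1,0) for λ=5, (2,1) for λ=1.
From the initial condition, c_1 = 5, c_2 = 5.
z(ln 3) = (5)(3^5)(0) + (5)(3^1)(1) = 15.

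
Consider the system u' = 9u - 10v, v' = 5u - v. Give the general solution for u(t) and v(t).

Coefficient matrix A = [[9, -10], [5, -1]].
Characteristic polynomial det(A - λI) = λ^2 - 8λ + 41 = 0.
Eigenvalues λ = 4 ± 5i (complex conjugate pair).
For λ=4+5i: an eigenvector is (-1,-1) - i(1,0) = (-1 - i, -1).
A real fundamental pair from Re and Im of e^((4+5i)t)v: X_1 = e^(4t)(cos(5t)·(-1,-1) + sin(5t)·(1,0)), X_2 = e^(4t)(sin(5t)·(-1,-1) - cos(5t)·(1,0)).
General solution: C_1X_1 + C_2X_2.

u(t) = C_1e^(4t)sin(5t) - C_1e^(4t)cos(5t) - C_2e^(4t)sin(5t) - C_2e^(4t)cos(5t), v(t) = -C_1e^(4t)cos(5t) - C_2e^(4t)sin(5t)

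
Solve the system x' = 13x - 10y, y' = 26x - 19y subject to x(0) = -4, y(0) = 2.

x(t) = -42e^(-3t)sin(2t) - 4e^(-3t)cos(2t), y(t) = -68e^(-3t)sin(2t) + 2e^(-3t)cos(2t)

Coefficient matrix A = [[13, -10], [26, -19]].
Characteristic polynomial det(A - λI) = λ^2 + 6λ + 13 = 0.
Eigenvalues λ = -3 ± 2i (complex conjugate pair).
For λ=-3+2i: an eigenvector is (-2,-3) - i(-1,-2) = (-2 + i, -3 + 2i).
A real fundamental pair from Re and Im of e^((-3+2i)t)v: X_1 = e^(-3t)(cos(2t)·(-2,-3) + sin(2t)·(-1,-2)), X_2 = e^(-3t)(sin(2t)·(-2,-3) - cos(2t)·(-1,-2)).
General solution: K_1X_1 + K_2X_2.
Applying x(0)=-4, y(0)=2 gives K_1=10, K_2=16.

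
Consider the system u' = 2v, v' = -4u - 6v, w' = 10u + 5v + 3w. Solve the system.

u(t) = c_1e^(-4t) + c_3e^(-2t), v(t) = -2c_1e^(-4t) - c_3e^(-2t), w(t) = c_2e^(3t) - c_3e^(-2t)

Coefficient matrix A = [[0, 2, 0], [-4, -6, 0], [10, 5, 3]].
det(A - λI) = 0 gives eigenvalues λ = -4, 3, -2.
For λ=-4: eigenvector (1,-2,0).
For λ=3: eigenvector (0,0,1).
For λ=-2: eigenvector (1,-1,-1).
General solution: c_1e^(-4t)(1,-2,0) + c_2e^(3t)(0,0,1) + c_3e^(-2t)(1,-1,-1).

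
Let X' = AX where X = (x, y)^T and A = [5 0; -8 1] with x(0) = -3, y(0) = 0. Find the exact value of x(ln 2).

A = [[5,0],[-8,1]]; eigenvalues λ = 5, 1.
Eigenvectors: (1,-2) for λ=5, (0,-1) for λ=1.
From the initial condition, c_1 = -3, c_2 = 6.
x(ln 2) = (-3)(2^5)(1) + (6)(2^1)(0) = -96.

-96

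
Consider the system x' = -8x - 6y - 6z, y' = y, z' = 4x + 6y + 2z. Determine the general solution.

x(t) = 3c_1e^(-4t) - 2c_2e^(t) - c_3e^(-2t), y(t) = c_2e^(t), z(t) = -2c_1e^(-4t) + 2c_2e^(t) + c_3e^(-2t)

Coefficient matrix A = [[-8, -6, -6], [0, 1, 0], [4, 6, 2]].
det(A - λI) = 0 gives eigenvalues λ = -4, 1, -2.
For λ=-4: eigenvector (3,0,-2).
For λ=1: eigenvector (-2,1,2).
For λ=-2: eigenvector (-1,0,1).
General solution: c_1e^(-4t)(3,0,-2) + c_2e^(t)(-2,1,2) + c_3e^(-2t)(-1,0,1).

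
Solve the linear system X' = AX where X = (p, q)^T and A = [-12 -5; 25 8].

Coefficient matrix A = [[-12, -5], [25, 8]].
Characteristic polynomial det(A - λI) = λ^2 + 4λ + 29 = 0.
Eigenvalues λ = -2 ± 5i (complex conjugate pair).
For λ=-2+5i: an eigenvector is (0,1) - i(-1,2) = (0 + i, 1 - 2i).
A real fundamental pair from Re and Im of e^((-2+5i)t)v: X_1 = e^(-2t)(cos(5t)·(0,1) + sin(5t)·(-1,2)), X_2 = e^(-2t)(sin(5t)·(0,1) - cos(5t)·(-1,2)).
General solution: C_1X_1 + C_2X_2.

p(t) = -C_1e^(-2t)sin(5t) + C_2e^(-2t)cos(5t), q(t) = 2C_1e^(-2t)sin(5t) + C_1e^(-2t)cos(5t) + C_2e^(-2t)sin(5t) - 2C_2e^(-2t)cos(5t)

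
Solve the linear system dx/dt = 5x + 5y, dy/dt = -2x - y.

x(t) = -K_1e^(2t)sin(t) - 2K_1e^(2t)cos(t) - 2K_2e^(2t)sin(t) + K_2e^(2t)cos(t), y(t) = K_1e^(2t)sin(t) + K_1e^(2t)cos(t) + K_2e^(2t)sin(t) - K_2e^(2t)cos(t)

Coefficient matrix A = [[5, 5], [-2, -1]].
Characteristic polynomial det(A - λI) = λ^2 - 4λ + 5 = 0.
Eigenvalues λ = 2 ± i (complex conjugate pair).
For λ=2+i: an eigenvector is (-2,1) - i(-1,1) = (-2 + i, 1 - i).
A real fundamental pair from Re and Im of e^((2+i)t)v: X_1 = e^(2t)(cos(t)·(-2,1) + sin(t)·(-1,1)), X_2 = e^(2t)(sin(t)·(-2,1) - cos(t)·(-1,1)).
General solution: K_1X_1 + K_2X_2.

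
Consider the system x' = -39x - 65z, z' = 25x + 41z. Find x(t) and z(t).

x(t) = -2C_1e^(t)sin(5t) - 3C_1e^(t)cos(5t) - 3C_2e^(t)sin(5t) + 2C_2e^(t)cos(5t), z(t) = C_1e^(t)sin(5t) + 2C_1e^(t)cos(5t) + 2C_2e^(t)sin(5t) - C_2e^(t)cos(5t)

Coefficient matrix A = [[-39, -65], [25, 41]].
Characteristic polynomial det(A - λI) = λ^2 - 2λ + 26 = 0.
Eigenvalues λ = 1 ± 5i (complex conjugate pair).
For λ=1+5i: an eigenvector is (-3,2) - i(-2,1) = (-3 + 2i, 2 - i).
A real fundamental pair from Re and Im of e^((1+5i)t)v: X_1 = e^(t)(cos(5t)·(-3,2) + sin(5t)·(-2,1)), X_2 = e^(t)(sin(5t)·(-3,2) - cos(5t)·(-2,1)).
General solution: C_1X_1 + C_2X_2.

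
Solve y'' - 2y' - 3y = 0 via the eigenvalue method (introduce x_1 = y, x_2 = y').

Let x_1 = y, x_2 = y'. Then x_1' = x_2 and x_2' = 3x_1 + 2x_2.
A = [[0,1],[3,2]]; det(A-λI) = λ^2 - 2λ - 3.
Eigenvalues λ = -1, 3 with eigenvectors (1,-1), (1,3).

y(t) = C_1e^(-t) + C_2e^(3t)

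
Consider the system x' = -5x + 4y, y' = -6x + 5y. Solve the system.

x(t) = 2K_1e^(t) + K_2e^(-t), y(t) = 3K_1e^(t) + K_2e^(-t)

Coefficient matrix A = [[-5, 4], [-6, 5]].
Characteristic polynomial det(A - λI) = λ^2 - 1 = 0.
Eigenvalues λ = 1, -1.
For λ=1: (A-λI) row 1 is [-6, 4], so an eigenvector is (2, 3).
For λ=-1: (A-λI) row 1 is [-4, 4], so an eigenvector is (1, 1).
General solution: K_1e^(t)(2,3) + K_2e^(-t)(1,1).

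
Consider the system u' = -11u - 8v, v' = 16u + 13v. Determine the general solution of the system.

Coefficient matrix A = [[-11, -8], [16, 13]].
Characteristic polynomial det(A - λI) = λ^2 - 2λ - 15 = 0.
Eigenvalues λ = -3, 5.
For λ=-3: (A-λI) row 1 is [-8, -8], so an eigenvector is (-1, 1).
For λ=5: (A-λI) row 1 is [-16, -8], so an eigenvector is (-1, 2).
General solution: C_1e^(-3t)(-1,1) + C_2e^(5t)(-1,2).

u(t) = -C_1e^(-3t) - C_2e^(5t), v(t) = C_1e^(-3t) + 2C_2e^(5t)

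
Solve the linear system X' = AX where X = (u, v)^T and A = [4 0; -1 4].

u(t) = C_2e^(4t), v(t) = -C_1e^(4t) - C_2te^(4t) + 2C_2e^(4t)

Coefficient matrix A = [[4, 0], [-1, 4]].
Characteristic polynomial det(A - λI) = λ^2 - 8λ + 16 = 0.
Single eigenvalue λ = 4 with algebraic multiplicity 2.
Eigenvector v = (0,-1); generalized eigenvector w with (A-λI)w=v is (1,2).
General solution: e^(4t)[C_1·v + C_2·(t·v + w)].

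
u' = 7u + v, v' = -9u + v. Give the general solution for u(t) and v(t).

u(t) = c_1e^(4t) + c_2te^(4t), v(t) = -3c_1e^(4t) - 3c_2te^(4t) + c_2e^(4t)

Coefficient matrix A = [[7, 1], [-9, 1]].
Characteristic polynomial det(A - λI) = λ^2 - 8λ + 16 = 0.
Single eigenvalue λ = 4 with algebraic multiplicity 2.
Eigenvector v = (1,-3); generalized eigenvector w with (A-λI)w=v is (0,1).
General solution: e^(4t)[c_1·v + c_2·(t·v + w)].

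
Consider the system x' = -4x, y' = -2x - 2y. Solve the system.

x(t) = c_1e^(-4t), y(t) = c_1e^(-4t) - c_2e^(-2t)

Coefficient matrix A = [[-4, 0], [-2, -2]].
Characteristic polynomial det(A - λI) = λ^2 + 6λ + 8 = 0.
Eigenvalues λ = -4, -2.
For λ=-4: (A-λI) row 2 is [-2, 2], so an eigenvector is (1, 1).
For λ=-2: (A-λI) row 1 is [-2, 0], so an eigenvector is (0, -1).
General solution: c_1e^(-4t)(1,1) + c_2e^(-2t)(0,-1).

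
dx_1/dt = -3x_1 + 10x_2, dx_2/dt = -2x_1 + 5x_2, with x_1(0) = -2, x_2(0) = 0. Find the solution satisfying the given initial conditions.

x_1(t) = 4e^(t)sin(2t) - 2e^(t)cos(2t), x_2(t) = 2e^(t)sin(2t)

Coefficient matrix A = [[-3, 10], [-2, 5]].
Characteristic polynomial det(A - λI) = λ^2 - 2λ + 5 = 0.
Eigenvalues λ = 1 ± 2i (complex conjugate pair).
For λ=1+2i: an eigenvector is (-1,0) - i(2,1) = (-1 - 2i, 0 - i).
A real fundamental pair from Re and Im of e^((1+2i)t)v: X_1 = e^(t)(cos(2t)·(-1,0) + sin(2t)·(2,1)), X_2 = e^(t)(sin(2t)·(-1,0) - cos(2t)·(2,1)).
General solution: C_1X_1 + C_2X_2.
Applying x_1(0)=-2, x_2(0)=0 gives C_1=2, C_2=0.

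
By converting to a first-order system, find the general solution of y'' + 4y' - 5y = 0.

Let x_1 = y, x_2 = y'. Then x_1' = x_2 and x_2' = 5x_1 - 4x_2.
A = [[0,1],[5,-4]]; det(A-λI) = λ^2 + 4λ - 5.
Eigenvalues λ = 1, -5 with eigenvectors (1,1), (1,-5).

y(t) = c_1e^(t) + c_2e^(-5t)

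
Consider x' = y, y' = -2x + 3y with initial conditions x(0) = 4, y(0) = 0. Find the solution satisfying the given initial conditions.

x(t) = -4e^(2t) + 8e^(t), y(t) = -8e^(2t) + 8e^(t)

Coefficient matrix A = [[0, 1], [-2, 3]].
Characteristic polynomial det(A - λI) = λ^2 - 3λ + 2 = 0.
Eigenvalues λ = 1, 2.
For λ=1: (A-λI) row 1 is [-1, 1], so an eigenvector is (1, 1).
For λ=2: (A-λI) row 1 is [-2, 1], so an eigenvector is (-1, -2).
General solution: C_1e^(t)(1,1) + C_2e^(2t)(-1,-2).
Applying x(0)=4, y(0)=0 gives C_1=8, C_2=4.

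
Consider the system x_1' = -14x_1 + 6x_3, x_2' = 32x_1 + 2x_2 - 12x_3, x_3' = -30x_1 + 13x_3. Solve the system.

x_1(t) = c_2e^(-2t) + 2c_3e^(t), x_2(t) = c_1e^(2t) - 2c_2e^(-2t) - 4c_3e^(t), x_3(t) = 2c_2e^(-2t) + 5c_3e^(t)

Coefficient matrix A = [[-14, 0, 6], [32, 2, -12], [-30, 0, 13]].
det(A - λI) = 0 gives eigenvalues λ = 2, -2, 1.
For λ=2: eigenvector (0,1,0).
For λ=-2: eigenvector (1,-2,2).
For λ=1: eigenvector (2,-4,5).
General solution: c_1e^(2t)(0,1,0) + c_2e^(-2t)(1,-2,2) + c_3e^(t)(2,-4,5).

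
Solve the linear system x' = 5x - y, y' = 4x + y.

x(t) = -C_1e^(3t) - C_2te^(3t) + C_2e^(3t), y(t) = -2C_1e^(3t) - 2C_2te^(3t) + 3C_2e^(3t)

Coefficient matrix A = [[5, -1], [4, 1]].
Characteristic polynomial det(A - λI) = λ^2 - 6λ + 9 = 0.
Single eigenvalue λ = 3 with algebraic multiplicity 2.
Eigenvector v = (-1,-2); generalized eigenvector w with (A-λI)w=v is (1,3).
General solution: e^(3t)[C_1·v + C_2·(t·v + w)].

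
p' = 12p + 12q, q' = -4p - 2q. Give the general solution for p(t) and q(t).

p(t) = 3C_1e^(4t) + 2C_2e^(6t), q(t) = -2C_1e^(4t) - C_2e^(6t)

Coefficient matrix A = [[12, 12], [-4, -2]].
Characteristic polynomial det(A - λI) = λ^2 - 10λ + 24 = 0.
Eigenvalues λ = 4, 6.
For λ=4: (A-λI) row 1 is [8, 12], so an eigenvector is (3, -2).
For λ=6: (A-λI) row 1 is [6, 12], so an eigenvector is (2, -1).
General solution: C_1e^(4t)(3,-2) + C_2e^(6t)(2,-1).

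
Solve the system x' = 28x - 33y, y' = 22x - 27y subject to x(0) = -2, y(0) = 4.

x(t) = -18e^(6t) + 16e^(-5t), y(t) = -12e^(6t) + 16e^(-5t)

Coefficient matrix A = [[28, -33], [22, -27]].
Characteristic polynomial det(A - λI) = λ^2 - λ - 30 = 0.
Eigenvalues λ = 6, -5.
For λ=6: (A-λI) row 1 is [22, -33], so an eigenvector is (-3, -2).
For λ=-5: (A-λI) row 1 is [33, -33], so an eigenvector is (-1, -1).
General solution: c_1e^(6t)(-3,-2) + c_2e^(-5t)(-1,-1).
Applying x(0)=-2, y(0)=4 gives c_1=6, c_2=-16.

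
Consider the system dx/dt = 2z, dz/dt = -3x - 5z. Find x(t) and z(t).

Coefficient matrix A = [[0, 2], [-3, -5]].
Characteristic polynomial det(A - λI) = λ^2 + 5λ + 6 = 0.
Eigenvalues λ = -2, -3.
For λ=-2: (A-λI) row 1 is [2, 2], so an eigenvector is (1, -1).
For λ=-3: (A-λI) row 1 is [3, 2], so an eigenvector is (-2, 3).
General solution: c_1e^(-2t)(1,-1) + c_2e^(-3t)(-2,3).

x(t) = c_1e^(-2t) - 2c_2e^(-3t), z(t) = -c_1e^(-2t) + 3c_2e^(-3t)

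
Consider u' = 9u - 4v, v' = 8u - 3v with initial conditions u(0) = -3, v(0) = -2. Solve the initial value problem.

Coefficient matrix A = [[9, -4], [8, -3]].
Characteristic polynomial det(A - λI) = λ^2 - 6λ + 5 = 0.
Eigenvalues λ = 5, 1.
For λ=5: (A-λI) row 1 is [4, -4], so an eigenvector is (-1, -1).
For λ=1: (A-λI) row 1 is [8, -4], so an eigenvector is (1, 2).
General solution: K_1e^(5t)(-1,-1) + K_2e^(t)(1,2).
Applying u(0)=-3, v(0)=-2 gives K_1=4, K_2=1.

u(t) = -4e^(5t) + e^(t), v(t) = -4e^(5t) + 2e^(t)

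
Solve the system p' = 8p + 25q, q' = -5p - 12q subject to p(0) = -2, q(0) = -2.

Coefficient matrix A = [[8, 25], [-5, -12]].
Characteristic polynomial det(A - λI) = λ^2 + 4λ + 29 = 0.
Eigenvalues λ = -2 ± 5i (complex conjugate pair).
For λ=-2+5i: an eigenvector is (1,0) - i(2,-1) = (1 - 2i, 0 + i).
A real fundamental pair from Re and Im of e^((-2+5i)t)v: X_1 = e^(-2t)(cos(5t)·(1,0) + sin(5t)·(2,-1)), X_2 = e^(-2t)(sin(5t)·(1,0) - cos(5t)·(2,-1)).
General solution: c_1X_1 + c_2X_2.
Applying p(0)=-2, q(0)=-2 gives c_1=-6, c_2=-2.

p(t) = -14e^(-2t)sin(5t) - 2e^(-2t)cos(5t), q(t) = 6e^(-2t)sin(5t) - 2e^(-2t)cos(5t)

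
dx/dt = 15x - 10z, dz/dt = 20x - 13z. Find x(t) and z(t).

x(t) = 2C_1e^(t)sin(2t) + C_1e^(t)cos(2t) + C_2e^(t)sin(2t) - 2C_2e^(t)cos(2t), z(t) = 3C_1e^(t)sin(2t) + C_1e^(t)cos(2t) + C_2e^(t)sin(2t) - 3C_2e^(t)cos(2t)

Coefficient matrix A = [[15, -10], [20, -13]].
Characteristic polynomial det(A - λI) = λ^2 - 2λ + 5 = 0.
Eigenvalues λ = 1 ± 2i (complex conjugate pair).
For λ=1+2i: an eigenvector is (1,1) - i(2,3) = (1 - 2i, 1 - 3i).
A real fundamental pair from Re and Im of e^((1+2i)t)v: X_1 = e^(t)(cos(2t)·(1,1) + sin(2t)·(2,3)), X_2 = e^(t)(sin(2t)·(1,1) - cos(2t)·(2,3)).
General solution: C_1X_1 + C_2X_2.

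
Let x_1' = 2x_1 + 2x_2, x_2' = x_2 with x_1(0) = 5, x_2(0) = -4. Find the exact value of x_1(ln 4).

A = [[2,2],[0,1]]; eigenvalues λ = 1, 2.
Eigenvectors: (2,-1) for λ=1, (-1,0) for λ=2.
From the initial condition, c_1 = 4, c_2 = 3.
x_1(ln 4) = (4)(4^1)(2) + (3)(4^2)(-1) = -16.

-16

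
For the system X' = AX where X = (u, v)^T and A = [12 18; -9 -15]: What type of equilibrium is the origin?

A = [[12,18],[-9,-15]]; det(A-λI) = λ^2 + 3λ - 18.
λ = -6, 3: opposite signs.

saddle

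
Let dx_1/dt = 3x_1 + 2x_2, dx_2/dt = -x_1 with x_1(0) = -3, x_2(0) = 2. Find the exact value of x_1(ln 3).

A = [[3,2],[-1,0]]; eigenvalues λ = 2, 1.
Eigenvectors: (2,-1) for λ=2, (1,-1) for λ=1.
From the initial condition, c_1 = -1, c_2 = -1.
x_1(ln 3) = (-1)(3^2)(2) + (-1)(3^1)(1) = -21.

-21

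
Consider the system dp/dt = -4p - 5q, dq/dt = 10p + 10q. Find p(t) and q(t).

p(t) = -C_1e^(3t)sin(t) - 2C_1e^(3t)cos(t) - 2C_2e^(3t)sin(t) + C_2e^(3t)cos(t), q(t) = C_1e^(3t)sin(t) + 3C_1e^(3t)cos(t) + 3C_2e^(3t)sin(t) - C_2e^(3t)cos(t)

Coefficient matrix A = [[-4, -5], [10, 10]].
Characteristic polynomial det(A - λI) = λ^2 - 6λ + 10 = 0.
Eigenvalues λ = 3 ± i (complex conjugate pair).
For λ=3+i: an eigenvector is (-2,3) - i(-1,1) = (-2 + i, 3 - i).
A real fundamental pair from Re and Im of e^((3+i)t)v: X_1 = e^(3t)(cos(t)·(-2,3) + sin(t)·(-1,1)), X_2 = e^(3t)(sin(t)·(-2,3) - cos(t)·(-1,1)).
General solution: C_1X_1 + C_2X_2.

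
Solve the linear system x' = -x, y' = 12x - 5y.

Coefficient matrix A = [[-1, 0], [12, -5]].
Characteristic polynomial det(A - λI) = λ^2 + 6λ + 5 = 0.
Eigenvalues λ = -5, -1.
For λ=-5: (A-λI) row 1 is [4, 0], so an eigenvector is (0, 1).
For λ=-1: (A-λI) row 2 is [12, -4], so an eigenvector is (1, 3).
General solution: c_1e^(-5t)(0,1) + c_2e^(-t)(1,3).

x(t) = c_2e^(-t), y(t) = c_1e^(-5t) + 3c_2e^(-t)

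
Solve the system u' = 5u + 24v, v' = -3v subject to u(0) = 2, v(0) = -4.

Coefficient matrix A = [[5, 24], [0, -3]].
Characteristic polynomial det(A - λI) = λ^2 - 2λ - 15 = 0.
Eigenvalues λ = 5, -3.
For λ=5: (A-λI) row 1 is [0, 24], so an eigenvector is (1, 0).
For λ=-3: (A-λI) row 1 is [8, 24], so an eigenvector is (3, -1).
General solution: K_1e^(5t)(1,0) + K_2e^(-3t)(3,-1).
Applying u(0)=2, v(0)=-4 gives K_1=-10, K_2=4.

u(t) = -10e^(5t) + 12e^(-3t), v(t) = -4e^(-3t)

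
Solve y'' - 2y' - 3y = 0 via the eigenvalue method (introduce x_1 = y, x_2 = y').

y(t) = C_1e^(3t) + C_2e^(-t)

Let x_1 = y, x_2 = y'. Then x_1' = x_2 and x_2' = 3x_1 + 2x_2.
A = [[0,1],[3,2]]; det(A-λI) = λ^2 - 2λ - 3.
Eigenvalues λ = 3, -1 with eigenvectors (1,3), (1,-1).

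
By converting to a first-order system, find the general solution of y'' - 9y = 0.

y(t) = K_1e^(3t) + K_2e^(-3t)

Let x_1 = y, x_2 = y'. Then x_1' = x_2 and x_2' = 9x_1.
A = [[0,1],[9,0]]; det(A-λI) = λ^2 - 9.
Eigenvalues λ = 3, -3 with eigenvectors (1,3), (1,-3).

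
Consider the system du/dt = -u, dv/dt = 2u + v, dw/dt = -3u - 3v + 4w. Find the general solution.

u(t) = c_2e^(-t), v(t) = c_1e^(t) - c_2e^(-t), w(t) = c_1e^(t) + c_3e^(4t)

Coefficient matrix A = [[-1, 0, 0], [2, 1, 0], [-3, -3, 4]].
det(A - λI) = 0 gives eigenvalues λ = 1, -1, 4.
For λ=1: eigenvector (0,1,1).
For λ=-1: eigenvector (1,-1,0).
For λ=4: eigenvector (0,0,1).
General solution: c_1e^(t)(0,1,1) + c_2e^(-t)(1,-1,0) + c_3e^(4t)(0,0,1).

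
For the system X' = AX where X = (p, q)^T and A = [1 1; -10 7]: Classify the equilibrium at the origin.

A = [[1,1],[-10,7]]; det(A-λI) = λ^2 - 8λ + 17.
λ = 4 ± i: positive real part.

unstable spiral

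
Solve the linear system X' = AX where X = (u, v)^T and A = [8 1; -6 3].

Coefficient matrix A = [[8, 1], [-6, 3]].
Characteristic polynomial det(A - λI) = λ^2 - 11λ + 30 = 0.
Eigenvalues λ = 6, 5.
For λ=6: (A-λI) row 1 is [2, 1], so an eigenvector is (-1, 2).
For λ=5: (A-λI) row 1 is [3, 1], so an eigenvector is (-1, 3).
General solution: c_1e^(6t)(-1,2) + c_2e^(5t)(-1,3).

u(t) = -c_1e^(6t) - c_2e^(5t), v(t) = 2c_1e^(6t) + 3c_2e^(5t)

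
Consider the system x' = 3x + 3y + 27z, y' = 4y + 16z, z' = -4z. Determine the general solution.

x(t) = -3K_1e^(-4t) + 3K_2e^(4t) + K_3e^(3t), y(t) = -2K_1e^(-4t) + K_2e^(4t), z(t) = K_1e^(-4t)

Coefficient matrix A = [[3, 3, 27], [0, 4, 16], [0, 0, -4]].
det(A - λI) = 0 gives eigenvalues λ = -4, 4, 3.
For λ=-4: eigenvector (-3,-2,1).
For λ=4: eigenvector (3,1,0).
For λ=3: eigenvector (1,0,0).
General solution: K_1e^(-4t)(-3,-2,1) + K_2e^(4t)(3,1,0) + K_3e^(3t)(1,0,0).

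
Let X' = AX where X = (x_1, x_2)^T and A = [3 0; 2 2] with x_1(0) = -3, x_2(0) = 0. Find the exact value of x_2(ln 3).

A = [[3,0],[2,2]]; eigenvalues λ = 2, 3.
Eigenvectors: (0,-1) for λ=2, (1,2) for λ=3.
From the initial condition, c_1 = -6, c_2 = -3.
x_2(ln 3) = (-6)(3^2)(-1) + (-3)(3^3)(2) = -108.

-108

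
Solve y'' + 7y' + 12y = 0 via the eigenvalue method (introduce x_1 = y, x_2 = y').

Let x_1 = y, x_2 = y'. Then x_1' = x_2 and x_2' = -12x_1 - 7x_2.
A = [[0,1],[-12,-7]]; det(A-λI) = λ^2 + 7λ + 12.
Eigenvalues λ = -4, -3 with eigenvectors (1,-4), (1,-3).

y(t) = K_1e^(-4t) + K_2e^(-3t)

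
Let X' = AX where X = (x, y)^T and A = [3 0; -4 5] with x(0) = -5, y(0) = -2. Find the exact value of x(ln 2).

-40

A = [[3,0],[-4,5]]; eigenvalues λ = 3, 5.
Eigenvectors: (-1,-2) for λ=3, (0,1) for λ=5.
From the initial condition, c_1 = 5, c_2 = 8.
x(ln 2) = (5)(2^3)(-1) + (8)(2^5)(0) = -40.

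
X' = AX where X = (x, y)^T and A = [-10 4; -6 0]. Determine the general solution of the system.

x(t) = -K_1e^(-6t) + 2K_2e^(-4t), y(t) = -K_1e^(-6t) + 3K_2e^(-4t)

Coefficient matrix A = [[-10, 4], [-6, 0]].
Characteristic polynomial det(A - λI) = λ^2 + 10λ + 24 = 0.
Eigenvalues λ = -6, -4.
For λ=-6: (A-λI) row 1 is [-4, 4], so an eigenvector is (-1, -1).
For λ=-4: (A-λI) row 1 is [-6, 4], so an eigenvector is (2, 3).
General solution: K_1e^(-6t)(-1,-1) + K_2e^(-4t)(2,3).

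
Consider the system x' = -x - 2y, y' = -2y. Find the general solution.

Coefficient matrix A = [[-1, -2], [0, -2]].
Characteristic polynomial det(A - λI) = λ^2 + 3λ + 2 = 0.
Eigenvalues λ = -2, -1.
For λ=-2: (A-λI) row 1 is [1, -2], so an eigenvector is (2, 1).
For λ=-1: (A-λI) row 1 is [0, -2], so an eigenvector is (1, 0).
General solution: c_1e^(-2t)(2,1) + c_2e^(-t)(1,0).

x(t) = 2c_1e^(-2t) + c_2e^(-t), y(t) = c_1e^(-2t)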